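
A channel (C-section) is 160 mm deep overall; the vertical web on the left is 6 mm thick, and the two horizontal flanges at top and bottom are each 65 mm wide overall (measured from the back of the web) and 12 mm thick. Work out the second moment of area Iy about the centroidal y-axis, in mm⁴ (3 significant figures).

Treat the section as a set of non-overlapping primitives; coordinates are from the bounding-box lower-left.
Web: 6 × 160, A = 960 mm², x = 3 mm, Ī = 2 880 mm⁴.
Top flange (beyond web): 59 × 12, A = 708 mm², x = 35.5 mm, Ī = 205 379 mm⁴.
Bottom flange (beyond web): 59 × 12, A = 708 mm², x = 35.5 mm, Ī = 205 379 mm⁴.
Centroid: x̄ = ΣA·x / ΣA = 22.369 mm.
Transfer each piece to the centroidal y-axis using Ī + A·d² with d = x − 22.369:
  web: d = -19.369 mm → contributes +363 020 mm⁴
  top flange (beyond web): d = 13.131 mm → contributes +327 460 mm⁴
  bottom flange (beyond web): d = 13.131 mm → contributes +327 460 mm⁴
Total I = 1 017 941 mm⁴.

Iy ≈ 1.02 × 10⁶ mm⁴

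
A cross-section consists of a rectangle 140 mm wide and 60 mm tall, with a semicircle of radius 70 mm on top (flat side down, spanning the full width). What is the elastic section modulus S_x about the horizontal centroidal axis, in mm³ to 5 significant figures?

Break the section into simple shapes (no overlaps), measuring from the bottom-left corner of the bounding box.
Rectangular body: 140 × 60, A = 8 400 mm², y = 30 mm, Ī = 2 520 000 mm⁴.
Semicircular cap: semicircle r = 70, A = 7696.902 mm², y = 89.70892 mm, Ī = 2 635 265 mm⁴.
Centroid: ȳ = ΣA·y / ΣA = 58.55045 mm.
Transfer each piece to the horizontal centroidal axis using Ī + A·d² with d = y − 58.55045:
  rectangular body: d = -28.55045 mm → contributes +9 367 075 mm⁴
  semicircular cap: d = 31.15848 mm → contributes +10 107 807 mm⁴
Total I = 19 474 882 mm⁴.
Extreme fibre distance c = 71.44955 mm; S = I/c = 272568.3 mm³.

S_x ≈ 2.7257 × 10⁵ mm³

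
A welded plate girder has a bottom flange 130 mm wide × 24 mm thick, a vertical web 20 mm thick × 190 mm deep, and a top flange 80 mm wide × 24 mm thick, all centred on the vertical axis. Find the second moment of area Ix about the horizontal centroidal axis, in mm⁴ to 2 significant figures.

Ix ≈ 6.8 × 10⁷ mm⁴

Break the section into simple shapes (no overlaps), measuring from the bottom-left corner of the bounding box.
Bottom plate: 130 × 24, A = 3 120 mm², y = 12 mm, Ī = 149 760 mm⁴.
Web plate: 20 × 190, A = 3 800 mm², y = 119 mm, Ī = 11 431 667 mm⁴.
Top plate: 80 × 24, A = 1 920 mm², y = 226 mm, Ī = 92 160 mm⁴.
Centroid: ȳ = ΣA·y / ΣA = 104.5 mm.
Transfer each piece to the horizontal centroidal axis using Ī + A·d² with d = y − 104.5:
  bottom plate: d = -92.48 mm → contributes +26 830 897 mm⁴
  web plate: d = 14.52 mm → contributes +12 233 362 mm⁴
  top plate: d = 121.5 mm → contributes +28 447 292 mm⁴
Total I = 67 511 551 mm⁴.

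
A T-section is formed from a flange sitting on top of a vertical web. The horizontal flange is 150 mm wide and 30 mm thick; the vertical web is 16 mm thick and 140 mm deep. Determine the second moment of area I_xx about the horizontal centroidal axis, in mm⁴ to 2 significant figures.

Break the section into simple shapes (no overlaps), measuring from the bottom-left corner of the bounding box.
Flange: 150 × 30, A = 4 500 mm², y = 155 mm, Ī = 337 500 mm⁴.
Web: 16 × 140, A = 2 240 mm², y = 70 mm, Ī = 3 658 667 mm⁴.
Centroid: ȳ = ΣA·y / ΣA = 126.8 mm.
Transfer each piece to the horizontal centroidal axis using Ī + A·d² with d = y − 126.8:
  flange: d = 28.25 mm → contributes +3 928 593 mm⁴
  web: d = -56.75 mm → contributes +10 872 915 mm⁴
Total I = 14 801 508 mm⁴.

I_xx ≈ 1.5 × 10⁷ mm⁴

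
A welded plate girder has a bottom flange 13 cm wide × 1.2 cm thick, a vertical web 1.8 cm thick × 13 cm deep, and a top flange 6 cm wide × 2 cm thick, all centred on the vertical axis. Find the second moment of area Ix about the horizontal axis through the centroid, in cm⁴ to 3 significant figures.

Break the section into simple shapes (no overlaps), measuring from the bottom-left corner of the bounding box.
Bottom plate: 13 × 1.2, A = 15.6 cm², y = 0.6 cm, Ī = 1.872 cm⁴.
Web plate: 1.8 × 13, A = 23.4 cm², y = 7.7 cm, Ī = 329.55 cm⁴.
Top plate: 6 × 2, A = 12 cm², y = 15.2 cm, Ī = 4 cm⁴.
Centroid: ȳ = ΣA·y / ΣA = 7.2929 cm.
Transfer each piece to the horizontal axis through the centroid using Ī + A·d² with d = y − 7.2929:
  bottom plate: d = -6.6929 cm → contributes +700.68 cm⁴
  web plate: d = 0.40706 cm → contributes +333.43 cm⁴
  top plate: d = 7.9071 cm → contributes +754.26 cm⁴
Total I = 1788.4 cm⁴.

Ix ≈ 1790 cm⁴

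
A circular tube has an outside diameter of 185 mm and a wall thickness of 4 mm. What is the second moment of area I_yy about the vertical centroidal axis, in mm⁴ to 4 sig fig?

I_yy ≈ 9.319 × 10⁶ mm⁴

Decompose the section into non-overlapping parts with the origin at the bottom-left of its bounding rectangle.
Outer circle: ⌀185, A = 26880.3 mm², x = 92.5 mm, Ī = 57 498 539 mm⁴.
Bore (subtracted): ⌀177, A = 24605.7 mm², x = 92.5 mm, Ī = 48 179 575 mm⁴.
By symmetry the centroid is at mid-width, x̄ = 92.5 mm.
All pieces are centred on the vertical centroidal axis, so I = ΣĪ (holes subtracted) = 9 318 964 mm⁴.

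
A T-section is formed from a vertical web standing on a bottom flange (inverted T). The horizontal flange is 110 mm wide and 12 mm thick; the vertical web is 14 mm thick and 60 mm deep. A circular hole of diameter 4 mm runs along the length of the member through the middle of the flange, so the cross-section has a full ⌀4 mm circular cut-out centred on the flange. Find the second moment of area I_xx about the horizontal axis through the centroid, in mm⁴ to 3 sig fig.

I_xx ≈ 9.31 × 10⁵ mm⁴

Split into non-overlapping primitives; take the origin at the lower-left of the bounding box.
Flange: 110 × 12, A = 1 320 mm², y = 6 mm, Ī = 15 840 mm⁴.
Web: 14 × 60, A = 840 mm², y = 42 mm, Ī = 252 000 mm⁴.
Hole (subtracted): ⌀4, A = 12.566 mm², y = 6 mm, Ī = 12.566 mm⁴.
Centroid: ȳ = ΣA·y / ΣA = 20.082 mm.
Transfer each piece to the horizontal axis through the centroid using Ī + A·d² with d = y − 20.082:
  flange: d = -14.082 mm → contributes +277 597 mm⁴
  web: d = 21.918 mm → contributes +655 538 mm⁴
  hole: d = -14.082 mm → contributes −2504.5 mm⁴
Total I = 930 630 mm⁴.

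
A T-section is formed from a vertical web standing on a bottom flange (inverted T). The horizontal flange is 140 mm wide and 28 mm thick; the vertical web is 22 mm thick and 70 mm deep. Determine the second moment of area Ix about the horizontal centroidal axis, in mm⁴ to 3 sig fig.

Treat the section as a set of non-overlapping primitives; coordinates are from the bounding-box lower-left.
Flange: 140 × 28, A = 3 920 mm², y = 14 mm, Ī = 256 107 mm⁴.
Web: 22 × 70, A = 1 540 mm², y = 63 mm, Ī = 628 833 mm⁴.
Centroid: ȳ = ΣA·y / ΣA = 27.821 mm.
Transfer each piece to the horizontal centroidal axis using Ī + A·d² with d = y − 27.821:
  flange: d = -13.821 mm → contributes +1 004 852 mm⁴
  web: d = 35.179 mm → contributes +2 534 732 mm⁴
Total I = 3 539 584 mm⁴.

Ix ≈ 3.54 × 10⁶ mm⁴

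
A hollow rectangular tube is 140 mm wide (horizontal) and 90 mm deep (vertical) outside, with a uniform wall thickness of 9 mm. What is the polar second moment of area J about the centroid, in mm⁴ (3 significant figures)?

J ≈ 1.44 × 10⁷ mm⁴

Treat the section as a set of non-overlapping primitives; coordinates are from the bounding-box lower-left.
Outer rectangle: 140 × 90, A = 12 600 mm², y = 45 mm, Ī = 8 505 000 mm⁴.
Inner void (subtracted): 122 × 72, A = 8 784 mm², y = 45 mm, Ī = 3 794 688 mm⁴.
By symmetry the centroid is at mid-height, ȳ = 45 mm.
All pieces are centred on the centroidal x-axis, so I = ΣĪ (holes subtracted) = 4 710 312 mm⁴.
Repeating about the centroidal y-axis gives I_y = 9 684 912 mm⁴.
Polar second moment: J = I_x + I_y = 14 395 224 mm⁴.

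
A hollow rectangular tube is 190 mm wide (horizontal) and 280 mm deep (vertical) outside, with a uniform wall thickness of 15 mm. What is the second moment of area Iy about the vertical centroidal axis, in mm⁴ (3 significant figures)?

Split into non-overlapping primitives; take the origin at the lower-left of the bounding box.
Outer rectangle: 190 × 280, A = 53 200 mm², x = 95 mm, Ī = 160 043 333 mm⁴.
Inner void (subtracted): 160 × 250, A = 40 000 mm², x = 95 mm, Ī = 85 333 333 mm⁴.
By symmetry the centroid is at mid-width, x̄ = 95 mm.
All pieces are centred on the vertical centroidal axis, so I = ΣĪ (holes subtracted) = 74 710 000 mm⁴.

Iy ≈ 7.47 × 10⁷ mm⁴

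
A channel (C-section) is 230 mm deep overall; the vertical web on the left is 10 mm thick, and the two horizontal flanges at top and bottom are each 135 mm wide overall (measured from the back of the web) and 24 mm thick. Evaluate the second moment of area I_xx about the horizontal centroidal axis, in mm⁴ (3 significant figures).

Treat the section as a set of non-overlapping primitives; coordinates are from the bounding-box lower-left.
Web: 10 × 230, A = 2 300 mm², y = 115 mm, Ī = 10 139 167 mm⁴.
Top flange (beyond web): 125 × 24, A = 3 000 mm², y = 218 mm, Ī = 144 000 mm⁴.
Bottom flange (beyond web): 125 × 24, A = 3 000 mm², y = 12 mm, Ī = 144 000 mm⁴.
By symmetry the centroid is at mid-height, ȳ = 115 mm.
Transfer each piece to the horizontal centroidal axis using Ī + A·d² with d = y − 115:
  web: d = 0 mm → contributes +10 139 167 mm⁴
  top flange (beyond web): d = 103 mm → contributes +31 971 000 mm⁴
  bottom flange (beyond web): d = -103 mm → contributes +31 971 000 mm⁴
Total I = 74 081 167 mm⁴.

I_xx ≈ 7.41 × 10⁷ mm⁴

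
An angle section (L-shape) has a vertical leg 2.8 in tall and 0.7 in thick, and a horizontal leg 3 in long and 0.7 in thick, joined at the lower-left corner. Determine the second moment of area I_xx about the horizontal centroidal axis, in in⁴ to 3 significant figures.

I_xx ≈ 2.32 in⁴

Split into non-overlapping primitives; take the origin at the lower-left of the bounding box.
Vertical leg: 0.7 × 2.8, A = 1.96 in², y = 1.4 in, Ī = 1.2805 in⁴.
Horizontal leg (remainder): 2.3 × 0.7, A = 1.61 in², y = 0.35 in, Ī = 0.065742 in⁴.
Centroid: ȳ = ΣA·y / ΣA = 0.92647 in.
Transfer each piece to the horizontal centroidal axis using Ī + A·d² with d = y − 0.92647:
  vertical leg: d = 0.47353 in → contributes +1.72 in⁴
  horizontal leg (remainder): d = -0.57647 in → contributes +0.60077 in⁴
Total I = 2.3208 in⁴.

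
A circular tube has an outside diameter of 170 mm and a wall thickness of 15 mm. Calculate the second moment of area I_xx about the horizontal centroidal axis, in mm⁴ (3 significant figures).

Decompose the section into non-overlapping parts with the origin at the bottom-left of its bounding rectangle.
Outer circle: ⌀170, A = 22 698 mm², y = 85 mm, Ī = 40 998 275 mm⁴.
Bore (subtracted): ⌀140, A = 15 394 mm², y = 85 mm, Ī = 18 857 410 mm⁴.
By symmetry the centroid is at mid-height, ȳ = 85 mm.
All pieces are centred on the horizontal centroidal axis, so I = ΣĪ (holes subtracted) = 22 140 865 mm⁴.

I_xx ≈ 2.21 × 10⁷ mm⁴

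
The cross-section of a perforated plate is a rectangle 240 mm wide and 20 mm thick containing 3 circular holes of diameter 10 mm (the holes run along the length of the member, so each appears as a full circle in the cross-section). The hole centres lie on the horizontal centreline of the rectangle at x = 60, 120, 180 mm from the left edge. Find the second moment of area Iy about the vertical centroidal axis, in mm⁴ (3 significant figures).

Iy ≈ 2.25 × 10⁷ mm⁴

Decompose the section into non-overlapping parts with the origin at the bottom-left of its bounding rectangle.
Plate: 240 × 20, A = 4 800 mm², x = 120 mm, Ī = 23 040 000 mm⁴.
Hole 1 (subtracted): ⌀10, A = 78.54 mm², x = 60 mm, Ī = 490.87 mm⁴.
Hole 2 (subtracted): ⌀10, A = 78.54 mm², x = 120 mm, Ī = 490.87 mm⁴.
Hole 3 (subtracted): ⌀10, A = 78.54 mm², x = 180 mm, Ī = 490.87 mm⁴.
By symmetry the centroid is at mid-width, x̄ = 120 mm.
Transfer each piece to the vertical centroidal axis using Ī + A·d² with d = x − 120:
  plate: d = 0 mm → contributes +23 040 000 mm⁴
  hole 1: d = -60 mm → contributes −283 234 mm⁴
  hole 2: d = 0 mm → contributes −490.87 mm⁴
  hole 3: d = 60 mm → contributes −283 234 mm⁴
Total I = 22 473 041 mm⁴.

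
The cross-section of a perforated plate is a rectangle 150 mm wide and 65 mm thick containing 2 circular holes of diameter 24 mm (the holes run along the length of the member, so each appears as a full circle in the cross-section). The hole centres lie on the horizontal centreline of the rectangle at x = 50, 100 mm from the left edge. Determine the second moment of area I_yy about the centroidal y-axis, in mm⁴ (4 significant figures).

I_yy ≈ 1.768 × 10⁷ mm⁴

Break the section into simple shapes (no overlaps), measuring from the bottom-left corner of the bounding box.
Plate: 150 × 65, A = 9 750 mm², x = 75 mm, Ī = 18 281 250 mm⁴.
Hole 1 (subtracted): ⌀24, A = 452.389 mm², x = 50 mm, Ī = 16 286 mm⁴.
Hole 2 (subtracted): ⌀24, A = 452.389 mm², x = 100 mm, Ī = 16 286 mm⁴.
By symmetry the centroid is at mid-width, x̄ = 75 mm.
Transfer each piece to the centroidal y-axis using Ī + A·d² with d = x − 75:
  plate: d = 0 mm → contributes +18 281 250 mm⁴
  hole 1: d = -25 mm → contributes −299 029 mm⁴
  hole 2: d = 25 mm → contributes −299 029 mm⁴
Total I = 17 683 191 mm⁴.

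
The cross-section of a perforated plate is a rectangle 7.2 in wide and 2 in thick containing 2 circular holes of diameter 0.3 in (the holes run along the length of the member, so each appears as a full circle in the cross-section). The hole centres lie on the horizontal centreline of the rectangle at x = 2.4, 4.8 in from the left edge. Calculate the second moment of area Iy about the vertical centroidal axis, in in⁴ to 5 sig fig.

Decompose the section into non-overlapping parts with the origin at the bottom-left of its bounding rectangle.
Plate: 7.2 × 2, A = 14.4 in², x = 3.6 in, Ī = 62.208 in⁴.
Hole 1 (subtracted): ⌀0.3, A = 0.07068583 in², x = 2.4 in, Ī = 0.0003976078 in⁴.
Hole 2 (subtracted): ⌀0.3, A = 0.07068583 in², x = 4.8 in, Ī = 0.0003976078 in⁴.
By symmetry the centroid is at mid-width, x̄ = 3.6 in.
Transfer each piece to the vertical centroidal axis using Ī + A·d² with d = x − 3.6:
  plate: d = 0 in → contributes +62.208 in⁴
  hole 1: d = -1.2 in → contributes −0.1021852 in⁴
  hole 2: d = 1.2 in → contributes −0.1021852 in⁴
Total I = 62.00363 in⁴.

Iy ≈ 62.004 in⁴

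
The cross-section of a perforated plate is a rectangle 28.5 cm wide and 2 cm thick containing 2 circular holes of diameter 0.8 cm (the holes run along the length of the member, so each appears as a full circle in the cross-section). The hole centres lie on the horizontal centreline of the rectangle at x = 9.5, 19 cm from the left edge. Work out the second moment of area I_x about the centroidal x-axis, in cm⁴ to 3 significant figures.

Treat the section as a set of non-overlapping primitives; coordinates are from the bounding-box lower-left.
Plate: 28.5 × 2, A = 57 cm², y = 1 cm, Ī = 19 cm⁴.
Hole 1 (subtracted): ⌀0.8, A = 0.50265 cm², y = 1 cm, Ī = 0.020106 cm⁴.
Hole 2 (subtracted): ⌀0.8, A = 0.50265 cm², y = 1 cm, Ī = 0.020106 cm⁴.
By symmetry the centroid is at mid-height, ȳ = 1 cm.
All pieces are centred on the centroidal x-axis, so I = ΣĪ (holes subtracted) = 18.96 cm⁴.

I_x ≈ 19.0 cm⁴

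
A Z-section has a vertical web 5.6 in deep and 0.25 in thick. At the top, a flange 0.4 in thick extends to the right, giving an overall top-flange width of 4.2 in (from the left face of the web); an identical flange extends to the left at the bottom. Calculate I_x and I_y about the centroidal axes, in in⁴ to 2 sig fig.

Split into non-overlapping primitives; take the origin at the lower-left of the bounding box.
Web: 0.25 × 5.6, A = 1.4 in², y = 2.8 in, Ī = 3.659 in⁴.
Top flange (beyond web): 3.95 × 0.4, A = 1.58 in², y = 5.4 in, Ī = 0.02107 in⁴.
Bottom flange (beyond web): 3.95 × 0.4, A = 1.58 in², y = 0.2 in, Ī = 0.02107 in⁴.
Centroid: ȳ = ΣA·y / ΣA = 2.8 in.
Transfer each piece to the centroidal x-axis using Ī + A·d² with d = y − 2.8:
  web: d = 0 in → contributes +3.659 in⁴
  top flange (beyond web): d = 2.6 in → contributes +10.7 in⁴
  bottom flange (beyond web): d = -2.6 in → contributes +10.7 in⁴
Total I = 25.06 in⁴.
For the y-axis: x̄ = 4.075 in.
Repeating about the centroidal y-axis gives I_y = 18.05 in⁴.

I_x ≈ 25 in⁴, I_y ≈ 18 in⁴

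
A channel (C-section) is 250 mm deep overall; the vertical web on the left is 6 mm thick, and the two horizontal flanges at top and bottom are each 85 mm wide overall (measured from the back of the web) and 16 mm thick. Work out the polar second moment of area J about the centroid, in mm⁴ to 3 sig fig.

Break the section into simple shapes (no overlaps), measuring from the bottom-left corner of the bounding box.
Web: 6 × 250, A = 1 500 mm², y = 125 mm, Ī = 7 812 500 mm⁴.
Top flange (beyond web): 79 × 16, A = 1 264 mm², y = 242 mm, Ī = 26 965 mm⁴.
Bottom flange (beyond web): 79 × 16, A = 1 264 mm², y = 8 mm, Ī = 26 965 mm⁴.
By symmetry the centroid is at mid-height, ȳ = 125 mm.
Transfer each piece to the centroidal x-axis using Ī + A·d² with d = y − 125:
  web: d = 0 mm → contributes +7 812 500 mm⁴
  top flange (beyond web): d = 117 mm → contributes +17 329 861 mm⁴
  bottom flange (beyond web): d = -117 mm → contributes +17 329 861 mm⁴
Total I = 42 472 223 mm⁴.
For the y-axis: x̄ = 29.673 mm.
Repeating about the centroidal y-axis gives I_y = 3 019 693 mm⁴.
Polar second moment: J = I_x + I_y = 45 491 915 mm⁴.

J ≈ 4.55 × 10⁷ mm⁴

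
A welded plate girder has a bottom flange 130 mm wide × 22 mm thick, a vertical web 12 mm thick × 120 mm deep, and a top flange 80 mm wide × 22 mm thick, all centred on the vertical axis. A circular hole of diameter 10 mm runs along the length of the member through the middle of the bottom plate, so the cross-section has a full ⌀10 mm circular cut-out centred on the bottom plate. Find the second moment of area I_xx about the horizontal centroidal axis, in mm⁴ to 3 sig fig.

I_xx ≈ 2.39 × 10⁷ mm⁴

Break the section into simple shapes (no overlaps), measuring from the bottom-left corner of the bounding box.
Bottom plate: 130 × 22, A = 2 860 mm², y = 11 mm, Ī = 115 353 mm⁴.
Web plate: 12 × 120, A = 1 440 mm², y = 82 mm, Ī = 1 728 000 mm⁴.
Top plate: 80 × 22, A = 1 760 mm², y = 153 mm, Ī = 70 987 mm⁴.
Hole (subtracted): ⌀10, A = 78.54 mm², y = 11 mm, Ī = 490.87 mm⁴.
Centroid: ȳ = ΣA·y / ΣA = 69.875 mm.
Transfer each piece to the horizontal centroidal axis using Ī + A·d² with d = y − 69.875:
  bottom plate: d = -58.875 mm → contributes +10 028 959 mm⁴
  web plate: d = 12.125 mm → contributes +1 939 694 mm⁴
  top plate: d = 83.125 mm → contributes +12 232 099 mm⁴
  hole: d = -58.875 mm → contributes −272 733 mm⁴
Total I = 23 928 019 mm⁴.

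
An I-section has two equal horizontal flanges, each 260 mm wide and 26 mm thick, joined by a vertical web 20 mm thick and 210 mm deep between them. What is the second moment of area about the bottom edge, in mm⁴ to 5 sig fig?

Treat the section as a set of non-overlapping primitives; coordinates are from the bounding-box lower-left.
Bottom flange: 260 × 26, A = 6 760 mm², y = 13 mm, Ī = 380813.3 mm⁴.
Web: 20 × 210, A = 4 200 mm², y = 131 mm, Ī = 15 435 000 mm⁴.
Top flange: 260 × 26, A = 6 760 mm², y = 249 mm, Ī = 380813.3 mm⁴.
Transfer each piece to the bottom edge using Ī + A·d² with d = y − 0:
  bottom flange: d = 13 mm → contributes +1 523 253 mm⁴
  web: d = 131 mm → contributes +87 511 200 mm⁴
  top flange: d = 249 mm → contributes +419 507 573 mm⁴
Total I = 508 542 027 mm⁴.

I_base ≈ 5.0854 × 10⁸ mm⁴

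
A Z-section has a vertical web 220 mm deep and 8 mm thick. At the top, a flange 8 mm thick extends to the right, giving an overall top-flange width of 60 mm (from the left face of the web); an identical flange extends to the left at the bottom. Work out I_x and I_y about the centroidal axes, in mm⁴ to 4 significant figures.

I_x ≈ 1.645 × 10⁷ mm⁴, I_y ≈ 9.457 × 10⁵ mm⁴

Treat the section as a set of non-overlapping primitives; coordinates are from the bounding-box lower-left.
Web: 8 × 220, A = 1 760 mm², y = 110 mm, Ī = 7 098 667 mm⁴.
Top flange (beyond web): 52 × 8, A = 416 mm², y = 216 mm, Ī = 2218.67 mm⁴.
Bottom flange (beyond web): 52 × 8, A = 416 mm², y = 4 mm, Ī = 2218.67 mm⁴.
Centroid: ȳ = ΣA·y / ΣA = 110 mm.
Transfer each piece to the centroidal x-axis using Ī + A·d² with d = y − 110:
  web: d = 0 mm → contributes +7 098 667 mm⁴
  top flange (beyond web): d = 106 mm → contributes +4 676 395 mm⁴
  bottom flange (beyond web): d = -106 mm → contributes +4 676 395 mm⁴
Total I = 16 451 456 mm⁴.
For the y-axis: x̄ = 56 mm.
Repeating about the centroidal y-axis gives I_y = 945 664 mm⁴.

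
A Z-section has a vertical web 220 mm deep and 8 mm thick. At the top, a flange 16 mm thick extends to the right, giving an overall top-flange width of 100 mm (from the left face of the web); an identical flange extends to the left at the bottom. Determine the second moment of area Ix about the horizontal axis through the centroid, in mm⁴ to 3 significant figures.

Ix ≈ 3.78 × 10⁷ mm⁴

Split into non-overlapping primitives; take the origin at the lower-left of the bounding box.
Web: 8 × 220, A = 1 760 mm², y = 110 mm, Ī = 7 098 667 mm⁴.
Top flange (beyond web): 92 × 16, A = 1 472 mm², y = 212 mm, Ī = 31 403 mm⁴.
Bottom flange (beyond web): 92 × 16, A = 1 472 mm², y = 8 mm, Ī = 31 403 mm⁴.
Centroid: ȳ = ΣA·y / ΣA = 110 mm.
Transfer each piece to the horizontal axis through the centroid using Ī + A·d² with d = y − 110:
  web: d = 0 mm → contributes +7 098 667 mm⁴
  top flange (beyond web): d = 102 mm → contributes +15 346 091 mm⁴
  bottom flange (beyond web): d = -102 mm → contributes +15 346 091 mm⁴
Total I = 37 790 848 mm⁴.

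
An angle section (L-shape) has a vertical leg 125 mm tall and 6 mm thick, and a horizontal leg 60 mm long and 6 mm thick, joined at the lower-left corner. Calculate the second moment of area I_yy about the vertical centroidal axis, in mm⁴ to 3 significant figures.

Decompose the section into non-overlapping parts with the origin at the bottom-left of its bounding rectangle.
Vertical leg: 6 × 125, A = 750 mm², x = 3 mm, Ī = 2 250 mm⁴.
Horizontal leg (remainder): 54 × 6, A = 324 mm², x = 33 mm, Ī = 78 732 mm⁴.
Centroid: x̄ = ΣA·x / ΣA = 12.05 mm.
Transfer each piece to the vertical centroidal axis using Ī + A·d² with d = x − 12.05:
  vertical leg: d = -9.0503 mm → contributes +63 681 mm⁴
  horizontal leg (remainder): d = 20.95 mm → contributes +220 933 mm⁴
Total I = 284 613 mm⁴.

I_yy ≈ 2.85 × 10⁵ mm⁴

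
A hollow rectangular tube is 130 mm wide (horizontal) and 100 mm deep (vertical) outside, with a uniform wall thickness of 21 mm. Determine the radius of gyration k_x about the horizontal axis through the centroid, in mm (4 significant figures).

k_x ≈ 34.51 mm

Break the section into simple shapes (no overlaps), measuring from the bottom-left corner of the bounding box.
Outer rectangle: 130 × 100, A = 13 000 mm², y = 50 mm, Ī = 10 833 333 mm⁴.
Inner void (subtracted): 88 × 58, A = 5 104 mm², y = 50 mm, Ī = 1 430 821 mm⁴.
By symmetry the centroid is at mid-height, ȳ = 50 mm.
All pieces are centred on the horizontal axis through the centroid, so I = ΣĪ (holes subtracted) = 9 402 512 mm⁴.
Radius of gyration: k = √(I/A) = √(9 402 512 / 7 896) = 34.5079 mm.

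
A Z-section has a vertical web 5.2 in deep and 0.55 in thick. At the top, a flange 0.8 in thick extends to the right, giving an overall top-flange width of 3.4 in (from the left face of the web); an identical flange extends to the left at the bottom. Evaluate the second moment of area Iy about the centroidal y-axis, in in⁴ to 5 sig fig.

Iy ≈ 16.337 in⁴

Break the section into simple shapes (no overlaps), measuring from the bottom-left corner of the bounding box.
Web: 0.55 × 5.2, A = 2.86 in², x = 3.125 in, Ī = 0.07209583 in⁴.
Top flange (beyond web): 2.85 × 0.8, A = 2.28 in², x = 4.825 in, Ī = 1.543275 in⁴.
Bottom flange (beyond web): 2.85 × 0.8, A = 2.28 in², x = 1.425 in, Ī = 1.543275 in⁴.
Centroid: x̄ = ΣA·x / ΣA = 3.125 in.
Transfer each piece to the centroidal y-axis using Ī + A·d² with d = x − 3.125:
  web: d = 0 in → contributes +0.07209583 in⁴
  top flange (beyond web): d = 1.7 in → contributes +8.132475 in⁴
  bottom flange (beyond web): d = -1.7 in → contributes +8.132475 in⁴
Total I = 16.33705 in⁴.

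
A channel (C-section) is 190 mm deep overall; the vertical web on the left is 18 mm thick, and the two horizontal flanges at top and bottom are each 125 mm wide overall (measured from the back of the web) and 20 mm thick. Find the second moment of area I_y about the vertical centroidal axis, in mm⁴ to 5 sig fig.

I_y ≈ 1.1602 × 10⁷ mm⁴

Break the section into simple shapes (no overlaps), measuring from the bottom-left corner of the bounding box.
Web: 18 × 190, A = 3 420 mm², x = 9 mm, Ī = 92 340 mm⁴.
Top flange (beyond web): 107 × 20, A = 2 140 mm², x = 71.5 mm, Ī = 2 041 738 mm⁴.
Bottom flange (beyond web): 107 × 20, A = 2 140 mm², x = 71.5 mm, Ī = 2 041 738 mm⁴.
Centroid: x̄ = ΣA·x / ΣA = 43.74026 mm.
Transfer each piece to the vertical centroidal axis using Ī + A·d² with d = x − 43.74026:
  web: d = -34.74026 mm → contributes +4 219 889 mm⁴
  top flange (beyond web): d = 27.75974 mm → contributes +3 690 829 mm⁴
  bottom flange (beyond web): d = 27.75974 mm → contributes +3 690 829 mm⁴
Total I = 11 601 547 mm⁴.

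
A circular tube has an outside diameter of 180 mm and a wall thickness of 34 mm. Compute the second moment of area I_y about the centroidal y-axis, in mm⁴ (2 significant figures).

Decompose the section into non-overlapping parts with the origin at the bottom-left of its bounding rectangle.
Outer circle: ⌀180, A = 25 447 mm², x = 90 mm, Ī = 51 529 974 mm⁴.
Bore (subtracted): ⌀112, A = 9 852 mm², x = 90 mm, Ī = 7 723 995 mm⁴.
By symmetry the centroid is at mid-width, x̄ = 90 mm.
All pieces are centred on the centroidal y-axis, so I = ΣĪ (holes subtracted) = 43 805 978 mm⁴.

I_y ≈ 4.4 × 10⁷ mm⁴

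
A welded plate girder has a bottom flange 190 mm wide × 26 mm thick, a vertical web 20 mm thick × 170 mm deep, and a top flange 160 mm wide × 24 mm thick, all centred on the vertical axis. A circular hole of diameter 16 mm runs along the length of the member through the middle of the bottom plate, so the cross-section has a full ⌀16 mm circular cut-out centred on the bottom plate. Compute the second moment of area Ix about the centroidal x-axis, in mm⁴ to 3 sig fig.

Ix ≈ 8.96 × 10⁷ mm⁴

Decompose the section into non-overlapping parts with the origin at the bottom-left of its bounding rectangle.
Bottom plate: 190 × 26, A = 4 940 mm², y = 13 mm, Ī = 278 287 mm⁴.
Web plate: 20 × 170, A = 3 400 mm², y = 111 mm, Ī = 8 188 333 mm⁴.
Top plate: 160 × 24, A = 3 840 mm², y = 208 mm, Ī = 184 320 mm⁴.
Hole (subtracted): ⌀16, A = 201.06 mm², y = 13 mm, Ī = 3 217 mm⁴.
Centroid: ȳ = ΣA·y / ΣA = 103.33 mm.
Transfer each piece to the centroidal x-axis using Ī + A·d² with d = y − 103.33:
  bottom plate: d = -90.325 mm → contributes +40 581 979 mm⁴
  web plate: d = 7.6748 mm → contributes +8 388 602 mm⁴
  top plate: d = 104.67 mm → contributes +42 258 483 mm⁴
  hole: d = -90.325 mm → contributes −1 643 609 mm⁴
Total I = 89 585 455 mm⁴.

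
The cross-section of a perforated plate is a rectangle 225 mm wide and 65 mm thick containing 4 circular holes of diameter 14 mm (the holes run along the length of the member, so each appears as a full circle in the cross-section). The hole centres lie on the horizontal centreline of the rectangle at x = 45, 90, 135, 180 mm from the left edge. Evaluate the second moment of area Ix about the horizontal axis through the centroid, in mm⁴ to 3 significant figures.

Decompose the section into non-overlapping parts with the origin at the bottom-left of its bounding rectangle.
Plate: 225 × 65, A = 14 625 mm², y = 32.5 mm, Ī = 5 149 219 mm⁴.
Hole 1 (subtracted): ⌀14, A = 153.94 mm², y = 32.5 mm, Ī = 1885.7 mm⁴.
Hole 2 (subtracted): ⌀14, A = 153.94 mm², y = 32.5 mm, Ī = 1885.7 mm⁴.
Hole 3 (subtracted): ⌀14, A = 153.94 mm², y = 32.5 mm, Ī = 1885.7 mm⁴.
Hole 4 (subtracted): ⌀14, A = 153.94 mm², y = 32.5 mm, Ī = 1885.7 mm⁴.
By symmetry the centroid is at mid-height, ȳ = 32.5 mm.
All pieces are centred on the horizontal axis through the centroid, so I = ΣĪ (holes subtracted) = 5 141 676 mm⁴.

Ix ≈ 5.14 × 10⁶ mm⁴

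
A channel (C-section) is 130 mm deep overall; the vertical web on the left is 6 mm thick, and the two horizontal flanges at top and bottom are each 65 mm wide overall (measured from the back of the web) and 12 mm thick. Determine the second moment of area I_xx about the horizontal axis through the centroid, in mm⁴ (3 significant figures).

Split into non-overlapping primitives; take the origin at the lower-left of the bounding box.
Web: 6 × 130, A = 780 mm², y = 65 mm, Ī = 1 098 500 mm⁴.
Top flange (beyond web): 59 × 12, A = 708 mm², y = 124 mm, Ī = 8 496 mm⁴.
Bottom flange (beyond web): 59 × 12, A = 708 mm², y = 6 mm, Ī = 8 496 mm⁴.
By symmetry the centroid is at mid-height, ȳ = 65 mm.
Transfer each piece to the horizontal axis through the centroid using Ī + A·d² with d = y − 65:
  web: d = 0 mm → contributes +1 098 500 mm⁴
  top flange (beyond web): d = 59 mm → contributes +2 473 044 mm⁴
  bottom flange (beyond web): d = -59 mm → contributes +2 473 044 mm⁴
Total I = 6 044 588 mm⁴.

I_xx ≈ 6.04 × 10⁶ mm⁴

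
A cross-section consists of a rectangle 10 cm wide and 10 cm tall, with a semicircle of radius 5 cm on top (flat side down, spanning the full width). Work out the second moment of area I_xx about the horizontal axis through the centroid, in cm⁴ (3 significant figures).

I_xx ≈ 2330 cm⁴

Treat the section as a set of non-overlapping primitives; coordinates are from the bounding-box lower-left.
Rectangular body: 10 × 10, A = 100 cm², y = 5 cm, Ī = 833.33 cm⁴.
Semicircular cap: semicircle r = 5, A = 39.27 cm², y = 12.122 cm, Ī = 68.598 cm⁴.
Centroid: ȳ = ΣA·y / ΣA = 7.0082 cm.
Transfer each piece to the horizontal axis through the centroid using Ī + A·d² with d = y − 7.0082:
  rectangular body: d = -2.0082 cm → contributes +1236.6 cm⁴
  semicircular cap: d = 5.1139 cm → contributes +1095.6 cm⁴
Total I = 2332.2 cm⁴.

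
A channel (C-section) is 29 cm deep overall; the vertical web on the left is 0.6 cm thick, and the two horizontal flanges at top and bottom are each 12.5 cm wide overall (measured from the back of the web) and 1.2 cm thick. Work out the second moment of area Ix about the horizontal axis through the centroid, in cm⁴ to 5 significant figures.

Ix ≈ 6741.0 cm⁴

Decompose the section into non-overlapping parts with the origin at the bottom-left of its bounding rectangle.
Web: 0.6 × 29, A = 17.4 cm², y = 14.5 cm, Ī = 1219.45 cm⁴.
Top flange (beyond web): 11.9 × 1.2, A = 14.28 cm², y = 28.4 cm, Ī = 1.7136 cm⁴.
Bottom flange (beyond web): 11.9 × 1.2, A = 14.28 cm², y = 0.6 cm, Ī = 1.7136 cm⁴.
By symmetry the centroid is at mid-height, ȳ = 14.5 cm.
Transfer each piece to the horizontal axis through the centroid using Ī + A·d² with d = y − 14.5:
  web: d = 0 cm → contributes +1219.45 cm⁴
  top flange (beyond web): d = 13.9 cm → contributes +2760.752 cm⁴
  bottom flange (beyond web): d = -13.9 cm → contributes +2760.752 cm⁴
Total I = 6740.955 cm⁴.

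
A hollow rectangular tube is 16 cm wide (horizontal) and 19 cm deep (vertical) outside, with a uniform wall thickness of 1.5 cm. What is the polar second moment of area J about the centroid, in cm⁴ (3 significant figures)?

Break the section into simple shapes (no overlaps), measuring from the bottom-left corner of the bounding box.
Outer rectangle: 16 × 19, A = 304 cm², y = 9.5 cm, Ī = 9145.3 cm⁴.
Inner void (subtracted): 13 × 16, A = 208 cm², y = 9.5 cm, Ī = 4437.3 cm⁴.
By symmetry the centroid is at mid-height, ȳ = 9.5 cm.
All pieces are centred on the centroidal x-axis, so I = ΣĪ (holes subtracted) = 4 708 cm⁴.
Repeating about the centroidal y-axis gives I_y = 3 556 cm⁴.
Polar second moment: J = I_x + I_y = 8 264 cm⁴.

J ≈ 8260 cm⁴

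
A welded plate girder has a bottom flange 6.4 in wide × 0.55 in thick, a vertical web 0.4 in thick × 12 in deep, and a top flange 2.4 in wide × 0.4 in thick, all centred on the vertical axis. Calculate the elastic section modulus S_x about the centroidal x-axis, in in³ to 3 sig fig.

S_x ≈ 25.2 in³

Break the section into simple shapes (no overlaps), measuring from the bottom-left corner of the bounding box.
Bottom plate: 6.4 × 0.55, A = 3.52 in², y = 0.275 in, Ī = 0.088733 in⁴.
Web plate: 0.4 × 12, A = 4.8 in², y = 6.55 in, Ī = 57.6 in⁴.
Top plate: 2.4 × 0.4, A = 0.96 in², y = 12.75 in, Ī = 0.0128 in⁴.
Centroid: ȳ = ΣA·y / ΣA = 4.8112 in.
Transfer each piece to the centroidal x-axis using Ī + A·d² with d = y − 4.8112:
  bottom plate: d = -4.5362 in → contributes +72.52 in⁴
  web plate: d = 1.7388 in → contributes +72.112 in⁴
  top plate: d = 7.9388 in → contributes +60.516 in⁴
Total I = 205.15 in⁴.
Extreme fibre distance c = 8.1388 in; S = I/c = 25.206 in³.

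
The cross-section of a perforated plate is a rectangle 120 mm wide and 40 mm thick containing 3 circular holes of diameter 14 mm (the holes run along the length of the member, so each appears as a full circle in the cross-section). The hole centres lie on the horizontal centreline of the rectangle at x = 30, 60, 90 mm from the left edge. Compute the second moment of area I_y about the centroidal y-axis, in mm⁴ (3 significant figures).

Treat the section as a set of non-overlapping primitives; coordinates are from the bounding-box lower-left.
Plate: 120 × 40, A = 4 800 mm², x = 60 mm, Ī = 5 760 000 mm⁴.
Hole 1 (subtracted): ⌀14, A = 153.94 mm², x = 30 mm, Ī = 1885.7 mm⁴.
Hole 2 (subtracted): ⌀14, A = 153.94 mm², x = 60 mm, Ī = 1885.7 mm⁴.
Hole 3 (subtracted): ⌀14, A = 153.94 mm², x = 90 mm, Ī = 1885.7 mm⁴.
By symmetry the centroid is at mid-width, x̄ = 60 mm.
Transfer each piece to the centroidal y-axis using Ī + A·d² with d = x − 60:
  plate: d = 0 mm → contributes +5 760 000 mm⁴
  hole 1: d = -30 mm → contributes −140 430 mm⁴
  hole 2: d = 0 mm → contributes −1885.7 mm⁴
  hole 3: d = 30 mm → contributes −140 430 mm⁴
Total I = 5 477 254 mm⁴.

I_y ≈ 5.48 × 10⁶ mm⁴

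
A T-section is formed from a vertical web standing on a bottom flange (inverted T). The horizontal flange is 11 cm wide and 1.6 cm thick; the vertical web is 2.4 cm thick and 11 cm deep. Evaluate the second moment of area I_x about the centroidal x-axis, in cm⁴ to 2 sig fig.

I_x ≈ 690 cm⁴

Break the section into simple shapes (no overlaps), measuring from the bottom-left corner of the bounding box.
Flange: 11 × 1.6, A = 17.6 cm², y = 0.8 cm, Ī = 3.755 cm⁴.
Web: 2.4 × 11, A = 26.4 cm², y = 7.1 cm, Ī = 266.2 cm⁴.
Centroid: ȳ = ΣA·y / ΣA = 4.58 cm.
Transfer each piece to the centroidal x-axis using Ī + A·d² with d = y − 4.58:
  flange: d = -3.78 cm → contributes +255.2 cm⁴
  web: d = 2.52 cm → contributes +433.9 cm⁴
Total I = 689.1 cm⁴.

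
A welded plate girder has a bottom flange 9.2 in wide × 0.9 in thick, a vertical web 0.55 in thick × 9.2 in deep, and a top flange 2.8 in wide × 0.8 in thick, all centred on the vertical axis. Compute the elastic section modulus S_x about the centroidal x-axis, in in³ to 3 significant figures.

S_x ≈ 33.0 in³

Treat the section as a set of non-overlapping primitives; coordinates are from the bounding-box lower-left.
Bottom plate: 9.2 × 0.9, A = 8.28 in², y = 0.45 in, Ī = 0.5589 in⁴.
Web plate: 0.55 × 9.2, A = 5.06 in², y = 5.5 in, Ī = 35.69 in⁴.
Top plate: 2.8 × 0.8, A = 2.24 in², y = 10.5 in, Ī = 0.11947 in⁴.
Centroid: ȳ = ΣA·y / ΣA = 3.535 in.
Transfer each piece to the centroidal x-axis using Ī + A·d² with d = y − 3.535:
  bottom plate: d = -3.085 in → contributes +79.364 in⁴
  web plate: d = 1.965 in → contributes +55.227 in⁴
  top plate: d = 6.965 in → contributes +108.78 in⁴
Total I = 243.37 in⁴.
Extreme fibre distance c = 7.365 in; S = I/c = 33.045 in³.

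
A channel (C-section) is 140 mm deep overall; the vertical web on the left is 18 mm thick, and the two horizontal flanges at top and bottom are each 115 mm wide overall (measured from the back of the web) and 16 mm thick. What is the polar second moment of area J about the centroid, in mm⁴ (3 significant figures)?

J ≈ 2.32 × 10⁷ mm⁴

Break the section into simple shapes (no overlaps), measuring from the bottom-left corner of the bounding box.
Web: 18 × 140, A = 2 520 mm², y = 70 mm, Ī = 4 116 000 mm⁴.
Top flange (beyond web): 97 × 16, A = 1 552 mm², y = 132 mm, Ī = 33 109 mm⁴.
Bottom flange (beyond web): 97 × 16, A = 1 552 mm², y = 8 mm, Ī = 33 109 mm⁴.
By symmetry the centroid is at mid-height, ȳ = 70 mm.
Transfer each piece to the centroidal x-axis using Ī + A·d² with d = y − 70:
  web: d = 0 mm → contributes +4 116 000 mm⁴
  top flange (beyond web): d = 62 mm → contributes +5 998 997 mm⁴
  bottom flange (beyond web): d = -62 mm → contributes +5 998 997 mm⁴
Total I = 16 113 995 mm⁴.
For the y-axis: x̄ = 40.735 mm.
Repeating about the centroidal y-axis gives I_y = 7 100 297 mm⁴.
Polar second moment: J = I_x + I_y = 23 214 292 mm⁴.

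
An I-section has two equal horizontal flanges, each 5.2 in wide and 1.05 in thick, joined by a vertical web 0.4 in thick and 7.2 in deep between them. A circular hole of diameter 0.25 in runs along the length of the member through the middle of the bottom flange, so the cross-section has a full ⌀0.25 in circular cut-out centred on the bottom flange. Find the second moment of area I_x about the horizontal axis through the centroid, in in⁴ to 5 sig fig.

Break the section into simple shapes (no overlaps), measuring from the bottom-left corner of the bounding box.
Bottom flange: 5.2 × 1.05, A = 5.46 in², y = 0.525 in, Ī = 0.5016375 in⁴.
Web: 0.4 × 7.2, A = 2.88 in², y = 4.65 in, Ī = 12.4416 in⁴.
Top flange: 5.2 × 1.05, A = 5.46 in², y = 8.775 in, Ī = 0.5016375 in⁴.
Hole (subtracted): ⌀0.25, A = 0.04908739 in², y = 0.525 in, Ī = 0.0001917476 in⁴.
Centroid: ȳ = ΣA·y / ΣA = 4.664725 in.
Transfer each piece to the horizontal axis through the centroid using Ī + A·d² with d = y − 4.664725:
  bottom flange: d = -4.139725 in → contributes +94.07143 in⁴
  web: d = -0.01472524 in → contributes +12.44222 in⁴
  top flange: d = 4.110275 in → contributes +92.74484 in⁴
  hole: d = -4.139725 in → contributes −0.8414182 in⁴
Total I = 198.4171 in⁴.

I_x ≈ 198.42 in⁴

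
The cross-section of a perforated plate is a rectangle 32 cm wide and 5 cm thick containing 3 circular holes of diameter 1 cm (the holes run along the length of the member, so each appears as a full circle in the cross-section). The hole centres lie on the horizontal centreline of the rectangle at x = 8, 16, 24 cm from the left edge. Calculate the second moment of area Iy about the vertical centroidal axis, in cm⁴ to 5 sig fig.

Iy ≈ 1.3553 × 10⁴ cm⁴

Break the section into simple shapes (no overlaps), measuring from the bottom-left corner of the bounding box.
Plate: 32 × 5, A = 160 cm², x = 16 cm, Ī = 13653.33 cm⁴.
Hole 1 (subtracted): ⌀1, A = 0.7853982 cm², x = 8 cm, Ī = 0.04908739 cm⁴.
Hole 2 (subtracted): ⌀1, A = 0.7853982 cm², x = 16 cm, Ī = 0.04908739 cm⁴.
Hole 3 (subtracted): ⌀1, A = 0.7853982 cm², x = 24 cm, Ī = 0.04908739 cm⁴.
By symmetry the centroid is at mid-width, x̄ = 16 cm.
Transfer each piece to the vertical centroidal axis using Ī + A·d² with d = x − 16:
  plate: d = 0 cm → contributes +13653.33 cm⁴
  hole 1: d = -8 cm → contributes −50.31457 cm⁴
  hole 2: d = 0 cm → contributes −0.04908739 cm⁴
  hole 3: d = 8 cm → contributes −50.31457 cm⁴
Total I = 13552.66 cm⁴.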